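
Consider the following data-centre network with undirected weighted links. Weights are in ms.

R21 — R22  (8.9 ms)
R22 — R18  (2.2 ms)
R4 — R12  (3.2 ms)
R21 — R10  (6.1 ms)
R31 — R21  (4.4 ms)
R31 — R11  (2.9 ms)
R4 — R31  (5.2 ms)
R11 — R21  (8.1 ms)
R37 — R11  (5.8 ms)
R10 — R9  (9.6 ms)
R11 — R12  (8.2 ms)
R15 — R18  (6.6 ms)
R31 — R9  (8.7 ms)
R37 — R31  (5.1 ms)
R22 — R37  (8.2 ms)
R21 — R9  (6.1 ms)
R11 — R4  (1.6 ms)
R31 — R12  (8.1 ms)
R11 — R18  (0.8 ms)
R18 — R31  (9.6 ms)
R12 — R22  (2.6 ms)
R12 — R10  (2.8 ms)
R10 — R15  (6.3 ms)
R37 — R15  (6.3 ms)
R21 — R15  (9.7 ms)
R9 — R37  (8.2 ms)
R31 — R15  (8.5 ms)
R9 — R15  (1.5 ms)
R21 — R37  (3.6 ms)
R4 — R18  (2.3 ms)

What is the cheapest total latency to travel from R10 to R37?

Shortest distances from R10:
R10: 0
R12: 2.8  (via R10)
R22: 5.4  (via R12)
R4: 6  (via R12)
R21: 6.1  (via R10)
R15: 6.3  (via R10)
R11: 7.6  (via R4)
R18: 7.6  (via R22)
R9: 7.8  (via R15)
R37: 9.7  (via R21)
Shortest route: R10 → R21 → R37 = 9.7 ms.

9.7 ms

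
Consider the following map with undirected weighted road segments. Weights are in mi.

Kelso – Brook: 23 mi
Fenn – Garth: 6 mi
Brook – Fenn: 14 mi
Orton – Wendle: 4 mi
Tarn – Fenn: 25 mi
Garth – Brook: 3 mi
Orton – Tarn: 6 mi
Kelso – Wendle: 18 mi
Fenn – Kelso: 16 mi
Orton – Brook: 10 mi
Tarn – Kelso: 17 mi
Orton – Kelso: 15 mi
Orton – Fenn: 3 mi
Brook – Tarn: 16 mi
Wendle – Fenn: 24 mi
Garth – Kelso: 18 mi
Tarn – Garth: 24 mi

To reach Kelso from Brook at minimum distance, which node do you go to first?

Garth

Enumerating some paths:
Brook–Orton–Kelso: 10+15 = 25
Brook–Kelso: 23 = 23
Brook–Garth–Kelso: 3+18 = 21
The minimum is 21 mi via Brook–Garth–Kelso.
So from Brook the first move is to Garth.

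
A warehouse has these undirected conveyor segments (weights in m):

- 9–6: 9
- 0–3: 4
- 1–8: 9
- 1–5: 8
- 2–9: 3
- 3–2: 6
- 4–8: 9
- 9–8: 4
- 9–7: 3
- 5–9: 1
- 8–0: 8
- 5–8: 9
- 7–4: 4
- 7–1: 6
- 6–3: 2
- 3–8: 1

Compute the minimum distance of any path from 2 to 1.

12 m

Enumerating some paths:
2 → 9 → 8 → 1: 3+4+9 = 16
2 → 3 → 8 → 1: 6+1+9 = 16
2 → 3 → 8 → 9 → 5 → 1: 6+1+4+1+8 = 20
2 → 9 → 5 → 1: 3+1+8 = 12
Cheapest is 2 → 9 → 5 → 1 at 12 m.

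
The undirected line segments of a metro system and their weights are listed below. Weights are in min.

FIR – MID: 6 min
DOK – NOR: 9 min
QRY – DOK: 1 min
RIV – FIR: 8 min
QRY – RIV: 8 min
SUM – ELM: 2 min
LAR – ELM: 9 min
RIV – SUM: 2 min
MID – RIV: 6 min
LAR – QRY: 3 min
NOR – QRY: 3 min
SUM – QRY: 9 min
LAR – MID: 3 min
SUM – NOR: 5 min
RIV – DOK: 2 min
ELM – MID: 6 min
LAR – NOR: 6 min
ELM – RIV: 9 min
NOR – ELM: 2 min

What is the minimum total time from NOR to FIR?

14 min

Shortest distances from NOR:
NOR: 0
ELM: 2  (via NOR)
QRY: 3  (via NOR)
DOK: 4  (via QRY)
SUM: 4  (via ELM)
RIV: 6  (via DOK)
LAR: 6  (via NOR)
MID: 8  (via ELM)
FIR: 14  (via RIV)
Shortest route: NOR → QRY → DOK → RIV → FIR = 14 min.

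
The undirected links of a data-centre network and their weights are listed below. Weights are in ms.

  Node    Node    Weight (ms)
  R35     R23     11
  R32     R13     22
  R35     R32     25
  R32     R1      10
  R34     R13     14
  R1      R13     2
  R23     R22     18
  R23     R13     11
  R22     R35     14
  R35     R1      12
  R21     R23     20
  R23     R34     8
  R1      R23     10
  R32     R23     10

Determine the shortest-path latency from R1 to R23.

Settle nodes by increasing distance from R1:
R1: 0
R13: 2  (via R1)
R23: 10  (via R1)
Shortest route: R1 → R23 = 10 ms.

10 ms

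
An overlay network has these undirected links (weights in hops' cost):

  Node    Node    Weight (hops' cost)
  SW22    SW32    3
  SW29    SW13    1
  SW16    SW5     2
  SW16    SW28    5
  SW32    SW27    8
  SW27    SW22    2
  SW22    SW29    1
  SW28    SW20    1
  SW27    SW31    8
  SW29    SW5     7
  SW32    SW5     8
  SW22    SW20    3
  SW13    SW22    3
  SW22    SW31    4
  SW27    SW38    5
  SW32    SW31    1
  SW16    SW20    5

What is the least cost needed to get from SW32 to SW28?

7 hops' cost

Settle nodes by increasing distance from SW32:
SW32: 0
SW31: 1  (via SW32)
SW22: 3  (via SW32)
SW29: 4  (via SW22)
SW13: 5  (via SW29)
SW27: 5  (via SW22)
SW20: 6  (via SW22)
SW28: 7  (via SW20)
Shortest route: SW32 → SW22 → SW20 → SW28 = 7 hops' cost.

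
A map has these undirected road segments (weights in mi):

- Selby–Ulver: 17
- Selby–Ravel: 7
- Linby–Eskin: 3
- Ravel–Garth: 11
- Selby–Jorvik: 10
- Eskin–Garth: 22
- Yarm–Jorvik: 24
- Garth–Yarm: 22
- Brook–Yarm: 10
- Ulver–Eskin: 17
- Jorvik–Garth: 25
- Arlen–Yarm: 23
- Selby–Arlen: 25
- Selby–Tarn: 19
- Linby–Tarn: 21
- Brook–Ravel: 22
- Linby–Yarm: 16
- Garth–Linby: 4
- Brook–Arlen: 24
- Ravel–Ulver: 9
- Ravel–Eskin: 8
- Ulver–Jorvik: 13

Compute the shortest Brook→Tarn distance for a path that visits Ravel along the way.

Best Brook to Ravel: Brook → Ravel costing 22
Shortest Ravel→Tarn: Ravel → Selby → Tarn = 26
Total via Ravel: 22 + 26 = 48 mi.

48 mi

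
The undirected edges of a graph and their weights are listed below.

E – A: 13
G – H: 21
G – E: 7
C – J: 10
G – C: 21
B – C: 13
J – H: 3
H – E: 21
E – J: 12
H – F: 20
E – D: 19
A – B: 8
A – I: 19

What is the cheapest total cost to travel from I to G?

Running Dijkstra from I:
I: 0
A: 19  (via I)
B: 27  (via A)
E: 32  (via A)
G: 39  (via E)
Shortest route: I → A → E → G = 39.

39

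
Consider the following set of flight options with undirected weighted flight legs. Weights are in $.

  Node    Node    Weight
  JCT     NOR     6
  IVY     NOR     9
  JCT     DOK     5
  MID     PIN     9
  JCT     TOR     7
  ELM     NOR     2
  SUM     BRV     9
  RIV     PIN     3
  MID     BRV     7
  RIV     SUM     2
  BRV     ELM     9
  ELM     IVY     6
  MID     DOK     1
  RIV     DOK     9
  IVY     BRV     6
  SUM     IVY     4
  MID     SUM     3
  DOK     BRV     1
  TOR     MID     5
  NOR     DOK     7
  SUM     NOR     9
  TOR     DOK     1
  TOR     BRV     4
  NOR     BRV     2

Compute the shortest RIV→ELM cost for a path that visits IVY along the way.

$12

Best RIV to IVY: RIV–SUM–IVY costing 6
Best IVY to ELM: IVY–ELM costing 6
Total via IVY: 6 + 6 = $12.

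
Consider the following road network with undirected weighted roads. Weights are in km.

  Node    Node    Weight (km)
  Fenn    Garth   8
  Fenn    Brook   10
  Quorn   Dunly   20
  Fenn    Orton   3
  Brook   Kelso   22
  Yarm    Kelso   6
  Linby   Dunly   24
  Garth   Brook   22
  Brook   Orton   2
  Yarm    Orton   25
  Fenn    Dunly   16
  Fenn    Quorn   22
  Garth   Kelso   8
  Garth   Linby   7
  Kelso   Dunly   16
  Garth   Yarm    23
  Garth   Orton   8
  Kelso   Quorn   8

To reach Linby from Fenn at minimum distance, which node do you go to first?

Enumerating some paths:
Fenn–Orton–Garth–Linby: 3+8+7 = 18
Fenn–Garth–Linby: 8+7 = 15
The minimum is 15 km via Fenn–Garth–Linby.
So from Fenn the first move is to Garth.

Garth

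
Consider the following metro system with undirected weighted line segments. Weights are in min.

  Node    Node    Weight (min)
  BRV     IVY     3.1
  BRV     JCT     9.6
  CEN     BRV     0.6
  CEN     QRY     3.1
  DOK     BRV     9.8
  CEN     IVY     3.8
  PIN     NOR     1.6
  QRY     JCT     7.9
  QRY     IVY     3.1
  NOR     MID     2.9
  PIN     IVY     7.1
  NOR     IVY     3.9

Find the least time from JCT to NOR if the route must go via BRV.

16.6 min

Shortest JCT→BRV: JCT → BRV = 9.6
Shortest BRV→NOR: BRV → IVY → NOR = 7
Total via BRV: 9.6 + 7 = 16.6 min.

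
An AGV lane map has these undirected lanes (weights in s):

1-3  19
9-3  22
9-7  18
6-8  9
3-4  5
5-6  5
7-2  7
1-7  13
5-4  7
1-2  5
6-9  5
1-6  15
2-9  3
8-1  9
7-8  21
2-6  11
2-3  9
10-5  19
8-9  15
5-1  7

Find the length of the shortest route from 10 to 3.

Compare a few routes:
10 → 5 → 4 → 3: 19+7+5 = 31
10 → 5 → 1 → 2 → 3: 19+7+5+9 = 40
10 → 5 → 6 → 9 → 2 → 3: 19+5+5+3+9 = 41
10 → 5 → 6 → 2 → 3: 19+5+11+9 = 44
Cheapest is 10 → 5 → 4 → 3 at 31 s.

31 s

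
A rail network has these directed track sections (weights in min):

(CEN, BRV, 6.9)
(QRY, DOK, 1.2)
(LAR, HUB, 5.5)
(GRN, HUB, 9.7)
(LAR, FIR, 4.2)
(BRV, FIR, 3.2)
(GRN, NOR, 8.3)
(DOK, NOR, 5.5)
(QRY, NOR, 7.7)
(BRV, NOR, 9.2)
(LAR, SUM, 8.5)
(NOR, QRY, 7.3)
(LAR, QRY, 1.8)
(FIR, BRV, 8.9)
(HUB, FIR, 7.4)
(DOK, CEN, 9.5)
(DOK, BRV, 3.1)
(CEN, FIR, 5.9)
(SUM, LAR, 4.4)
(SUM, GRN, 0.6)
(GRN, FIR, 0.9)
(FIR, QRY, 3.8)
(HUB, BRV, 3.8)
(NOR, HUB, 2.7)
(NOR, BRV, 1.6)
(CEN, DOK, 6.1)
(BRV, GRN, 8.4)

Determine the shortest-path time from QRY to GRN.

12.7 min

Running Dijkstra from QRY:
QRY: 0
DOK: 1.2  (via QRY)
BRV: 4.3  (via DOK)
NOR: 6.7  (via DOK)
FIR: 7.5  (via BRV)
HUB: 9.4  (via NOR)
CEN: 10.7  (via DOK)
GRN: 12.7  (via BRV)
Shortest route: QRY–DOK–BRV–GRN = 12.7 min.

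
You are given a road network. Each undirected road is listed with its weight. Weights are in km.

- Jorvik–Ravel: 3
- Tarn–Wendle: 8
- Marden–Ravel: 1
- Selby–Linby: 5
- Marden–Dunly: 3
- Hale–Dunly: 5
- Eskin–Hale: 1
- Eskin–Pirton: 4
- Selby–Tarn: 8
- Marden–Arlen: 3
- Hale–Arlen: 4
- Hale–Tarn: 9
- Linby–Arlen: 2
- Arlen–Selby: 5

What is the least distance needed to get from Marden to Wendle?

Enumerating some paths:
Marden - Dunly - Hale - Tarn - Wendle: 3+5+9+8 = 25
Marden - Arlen - Hale - Tarn - Wendle: 3+4+9+8 = 24
Marden - Arlen - Linby - Selby - Tarn - Wendle: 3+2+5+8+8 = 26
The minimum is 24 km via Marden - Arlen - Hale - Tarn - Wendle.

24 km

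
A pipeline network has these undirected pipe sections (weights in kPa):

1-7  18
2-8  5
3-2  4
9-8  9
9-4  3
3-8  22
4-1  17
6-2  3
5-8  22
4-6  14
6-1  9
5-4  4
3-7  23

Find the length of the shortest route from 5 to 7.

39 kPa

Shortest distances from 5:
5: 0
4: 4  (via 5)
9: 7  (via 4)
8: 16  (via 9)
6: 18  (via 4)
1: 21  (via 4)
2: 21  (via 8)
3: 25  (via 2)
7: 39  (via 1)
Shortest route: 5–4–1–7 = 39 kPa.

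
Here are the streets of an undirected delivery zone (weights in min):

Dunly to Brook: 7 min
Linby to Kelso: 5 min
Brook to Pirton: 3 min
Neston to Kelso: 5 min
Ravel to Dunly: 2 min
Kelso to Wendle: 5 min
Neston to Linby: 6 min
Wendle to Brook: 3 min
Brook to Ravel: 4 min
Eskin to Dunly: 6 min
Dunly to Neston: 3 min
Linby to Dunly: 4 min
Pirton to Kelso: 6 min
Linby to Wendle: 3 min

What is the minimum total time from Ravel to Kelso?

Running Dijkstra from Ravel:
Ravel: 0
Dunly: 2  (via Ravel)
Brook: 4  (via Ravel)
Neston: 5  (via Dunly)
Linby: 6  (via Dunly)
Pirton: 7  (via Brook)
Wendle: 7  (via Brook)
Eskin: 8  (via Dunly)
Kelso: 10  (via Neston)
Shortest route: Ravel–Dunly–Neston–Kelso = 10 min.

10 min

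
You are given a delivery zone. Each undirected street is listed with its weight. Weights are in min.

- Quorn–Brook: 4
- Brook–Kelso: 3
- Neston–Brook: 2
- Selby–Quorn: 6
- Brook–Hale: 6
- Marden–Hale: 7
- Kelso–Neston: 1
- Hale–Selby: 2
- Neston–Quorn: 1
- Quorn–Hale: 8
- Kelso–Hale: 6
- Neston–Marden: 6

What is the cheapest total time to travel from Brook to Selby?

8 min

Candidate routes:
Brook → Quorn → Selby: 4+6 = 10
Brook → Neston → Quorn → Selby: 2+1+6 = 9
Brook → Kelso → Neston → Quorn → Selby: 3+1+1+6 = 11
Brook → Hale → Selby: 6+2 = 8
The minimum is 8 min via Brook → Hale → Selby.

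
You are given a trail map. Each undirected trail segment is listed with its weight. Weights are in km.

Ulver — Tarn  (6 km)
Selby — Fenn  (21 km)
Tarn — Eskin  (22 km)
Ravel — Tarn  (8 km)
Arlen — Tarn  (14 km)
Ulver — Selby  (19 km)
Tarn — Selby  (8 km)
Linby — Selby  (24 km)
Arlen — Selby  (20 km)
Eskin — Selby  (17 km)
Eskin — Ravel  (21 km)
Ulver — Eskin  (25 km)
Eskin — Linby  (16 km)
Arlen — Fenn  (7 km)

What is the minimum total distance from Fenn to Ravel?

Running Dijkstra from Fenn:
Fenn: 0
Arlen: 7  (via Fenn)
Tarn: 21  (via Arlen)
Selby: 21  (via Fenn)
Ulver: 27  (via Tarn)
Ravel: 29  (via Tarn)
Shortest route: Fenn–Arlen–Tarn–Ravel = 29 km.

29 km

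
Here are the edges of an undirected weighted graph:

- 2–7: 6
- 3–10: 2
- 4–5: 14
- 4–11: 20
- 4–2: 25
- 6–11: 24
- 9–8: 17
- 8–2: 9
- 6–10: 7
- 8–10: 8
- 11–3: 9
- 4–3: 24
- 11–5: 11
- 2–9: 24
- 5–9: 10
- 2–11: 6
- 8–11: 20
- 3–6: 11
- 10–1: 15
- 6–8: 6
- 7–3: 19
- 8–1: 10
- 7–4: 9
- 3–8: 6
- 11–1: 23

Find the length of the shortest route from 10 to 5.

Running Dijkstra from 10:
10: 0
3: 2  (via 10)
6: 7  (via 10)
8: 8  (via 10)
11: 11  (via 3)
1: 15  (via 10)
2: 17  (via 8)
7: 21  (via 3)
5: 22  (via 11)
Shortest route: 10 → 3 → 11 → 5 = 22.

22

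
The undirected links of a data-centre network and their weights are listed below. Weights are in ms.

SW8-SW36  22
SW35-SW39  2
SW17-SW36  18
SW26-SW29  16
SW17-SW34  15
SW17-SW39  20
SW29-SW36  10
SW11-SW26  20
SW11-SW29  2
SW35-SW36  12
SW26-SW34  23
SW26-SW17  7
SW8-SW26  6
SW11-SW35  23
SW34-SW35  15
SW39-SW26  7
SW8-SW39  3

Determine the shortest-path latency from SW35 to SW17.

Enumerating some paths:
SW35 → SW39 → SW8 → SW26 → SW17: 2+3+6+7 = 18
SW35 → SW39 → SW17: 2+20 = 22
SW35 → SW39 → SW26 → SW17: 2+7+7 = 16
Cheapest is SW35 → SW39 → SW26 → SW17 at 16 ms.

16 ms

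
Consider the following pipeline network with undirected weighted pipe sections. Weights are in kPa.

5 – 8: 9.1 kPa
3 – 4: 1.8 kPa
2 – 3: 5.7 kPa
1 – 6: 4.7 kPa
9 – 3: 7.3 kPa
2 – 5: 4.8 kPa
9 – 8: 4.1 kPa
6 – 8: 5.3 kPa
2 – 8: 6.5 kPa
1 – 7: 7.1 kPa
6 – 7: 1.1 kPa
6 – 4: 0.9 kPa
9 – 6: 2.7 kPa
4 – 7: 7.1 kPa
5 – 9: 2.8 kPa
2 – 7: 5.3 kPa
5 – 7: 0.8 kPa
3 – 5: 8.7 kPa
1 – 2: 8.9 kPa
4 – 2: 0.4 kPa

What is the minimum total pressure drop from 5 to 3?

Settle nodes by increasing distance from 5:
5: 0
7: 0.8  (via 5)
6: 1.9  (via 7)
4: 2.8  (via 6)
9: 2.8  (via 5)
2: 3.2  (via 4)
3: 4.6  (via 4)
Shortest route: 5 → 7 → 6 → 4 → 3 = 4.6 kPa.

4.6 kPa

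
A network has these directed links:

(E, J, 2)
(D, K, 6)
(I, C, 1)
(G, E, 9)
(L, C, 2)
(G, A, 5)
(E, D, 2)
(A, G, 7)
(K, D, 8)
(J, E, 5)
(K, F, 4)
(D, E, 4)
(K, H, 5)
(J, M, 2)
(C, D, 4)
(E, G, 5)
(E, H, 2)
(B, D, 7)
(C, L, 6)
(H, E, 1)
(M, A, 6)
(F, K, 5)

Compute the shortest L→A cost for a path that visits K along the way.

28

Shortest L→K: L → C → D → K = 12
Shortest K→A: K → H → E → J → M → A = 16
Total via K: 12 + 16 = 28.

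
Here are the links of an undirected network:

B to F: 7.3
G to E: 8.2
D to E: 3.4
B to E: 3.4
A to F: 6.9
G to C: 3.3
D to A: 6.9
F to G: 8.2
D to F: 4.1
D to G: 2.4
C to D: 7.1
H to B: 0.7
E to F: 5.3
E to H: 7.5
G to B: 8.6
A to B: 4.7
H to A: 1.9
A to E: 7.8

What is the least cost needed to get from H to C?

12.6

Running Dijkstra from H:
H: 0
B: 0.7  (via H)
A: 1.9  (via H)
E: 4.1  (via B)
D: 7.5  (via E)
F: 8  (via B)
G: 9.3  (via B)
C: 12.6  (via G)
Shortest route: H–B–G–C = 12.6.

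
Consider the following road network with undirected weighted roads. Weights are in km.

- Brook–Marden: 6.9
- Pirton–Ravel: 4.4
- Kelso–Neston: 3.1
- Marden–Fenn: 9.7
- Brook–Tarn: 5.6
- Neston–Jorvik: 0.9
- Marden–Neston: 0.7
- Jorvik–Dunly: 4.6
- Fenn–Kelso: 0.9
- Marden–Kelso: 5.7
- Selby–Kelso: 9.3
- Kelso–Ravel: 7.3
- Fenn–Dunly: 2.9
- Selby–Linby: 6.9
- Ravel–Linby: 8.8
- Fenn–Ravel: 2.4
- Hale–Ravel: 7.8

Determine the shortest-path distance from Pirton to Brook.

Compare a few routes:
Pirton–Ravel–Fenn–Kelso–Marden–Brook: 4.4+2.4+0.9+5.7+6.9 = 20.3
Pirton–Ravel–Fenn–Kelso–Neston–Marden–Brook: 4.4+2.4+0.9+3.1+0.7+6.9 = 18.4
Cheapest is Pirton–Ravel–Fenn–Kelso–Neston–Marden–Brook at 18.4 km.

18.4 km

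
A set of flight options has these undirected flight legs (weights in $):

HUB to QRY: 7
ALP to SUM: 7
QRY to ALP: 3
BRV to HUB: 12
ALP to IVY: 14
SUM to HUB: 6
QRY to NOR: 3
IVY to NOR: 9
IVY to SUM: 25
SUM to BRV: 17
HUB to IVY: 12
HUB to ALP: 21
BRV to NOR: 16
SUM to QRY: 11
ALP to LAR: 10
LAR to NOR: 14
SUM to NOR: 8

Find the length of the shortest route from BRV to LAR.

Running Dijkstra from BRV:
BRV: 0
HUB: 12  (via BRV)
NOR: 16  (via BRV)
SUM: 17  (via BRV)
QRY: 19  (via HUB)
ALP: 22  (via QRY)
IVY: 24  (via HUB)
LAR: 30  (via NOR)
Shortest route: BRV–NOR–LAR = $30.

$30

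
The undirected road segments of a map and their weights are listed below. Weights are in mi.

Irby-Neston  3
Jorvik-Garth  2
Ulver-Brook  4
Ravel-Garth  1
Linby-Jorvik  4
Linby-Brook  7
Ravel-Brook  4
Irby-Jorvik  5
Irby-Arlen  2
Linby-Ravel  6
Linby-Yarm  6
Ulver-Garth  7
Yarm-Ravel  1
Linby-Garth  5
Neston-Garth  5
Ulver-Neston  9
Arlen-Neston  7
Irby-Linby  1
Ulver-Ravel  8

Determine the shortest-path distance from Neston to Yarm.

7 mi

Running Dijkstra from Neston:
Neston: 0
Irby: 3  (via Neston)
Linby: 4  (via Irby)
Arlen: 5  (via Irby)
Garth: 5  (via Neston)
Ravel: 6  (via Garth)
Yarm: 7  (via Ravel)
Shortest route: Neston–Garth–Ravel–Yarm = 7 mi.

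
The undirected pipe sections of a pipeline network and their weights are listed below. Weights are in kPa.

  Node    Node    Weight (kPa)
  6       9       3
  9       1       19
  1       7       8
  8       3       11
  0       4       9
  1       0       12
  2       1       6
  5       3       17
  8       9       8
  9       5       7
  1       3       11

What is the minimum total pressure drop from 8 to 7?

30 kPa

Compare a few routes:
8 - 3 - 1 - 7: 11+11+8 = 30
8 - 9 - 1 - 7: 8+19+8 = 35
8 - 9 - 5 - 3 - 1 - 7: 8+7+17+11+8 = 51
8 - 3 - 5 - 9 - 1 - 7: 11+17+7+19+8 = 62
The minimum is 30 kPa via 8 - 3 - 1 - 7.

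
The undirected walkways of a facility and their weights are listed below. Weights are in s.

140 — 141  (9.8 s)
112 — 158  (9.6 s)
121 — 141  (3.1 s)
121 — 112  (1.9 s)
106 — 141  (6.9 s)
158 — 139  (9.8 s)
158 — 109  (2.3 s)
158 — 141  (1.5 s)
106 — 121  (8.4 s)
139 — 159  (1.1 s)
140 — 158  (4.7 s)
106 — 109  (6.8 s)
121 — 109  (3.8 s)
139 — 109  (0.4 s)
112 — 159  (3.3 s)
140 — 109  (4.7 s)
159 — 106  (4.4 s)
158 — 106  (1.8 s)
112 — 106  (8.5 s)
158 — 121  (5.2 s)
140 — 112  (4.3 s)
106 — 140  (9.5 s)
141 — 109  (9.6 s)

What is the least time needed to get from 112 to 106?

Compare a few routes:
112–121–141–158–106: 1.9+3.1+1.5+1.8 = 8.3
112–121–158–106: 1.9+5.2+1.8 = 8.9
112–159–106: 3.3+4.4 = 7.7
112–106: 8.5 = 8.5
Cheapest is 112–159–106 at 7.7 s.

7.7 s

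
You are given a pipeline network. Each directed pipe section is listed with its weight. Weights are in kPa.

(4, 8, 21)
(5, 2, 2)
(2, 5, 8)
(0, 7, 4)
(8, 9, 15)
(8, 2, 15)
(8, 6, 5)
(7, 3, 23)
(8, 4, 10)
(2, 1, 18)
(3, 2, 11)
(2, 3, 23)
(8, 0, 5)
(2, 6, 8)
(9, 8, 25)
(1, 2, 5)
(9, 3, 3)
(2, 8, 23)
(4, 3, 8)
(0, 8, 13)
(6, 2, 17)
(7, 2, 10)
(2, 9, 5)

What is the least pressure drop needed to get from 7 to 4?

43 kPa

Enumerating some paths:
7 → 3 → 2 → 8 → 4: 23+11+23+10 = 67
7 → 3 → 2 → 9 → 8 → 4: 23+11+5+25+10 = 74
7 → 2 → 9 → 8 → 4: 10+5+25+10 = 50
7 → 2 → 8 → 4: 10+23+10 = 43
The minimum is 43 kPa via 7 → 2 → 8 → 4.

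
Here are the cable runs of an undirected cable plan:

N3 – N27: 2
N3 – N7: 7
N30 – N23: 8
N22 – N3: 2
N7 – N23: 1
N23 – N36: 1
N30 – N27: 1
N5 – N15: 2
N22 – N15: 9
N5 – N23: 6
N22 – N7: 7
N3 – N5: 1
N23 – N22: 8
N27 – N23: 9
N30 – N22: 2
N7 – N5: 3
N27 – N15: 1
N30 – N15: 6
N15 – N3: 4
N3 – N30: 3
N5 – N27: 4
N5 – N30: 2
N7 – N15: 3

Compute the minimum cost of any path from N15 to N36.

5

Enumerating some paths:
N15 → N7 → N23 → N36: 3+1+1 = 5
N15 → N5 → N7 → N23 → N36: 2+3+1+1 = 7
N15 → N27 → N30 → N5 → N7 → N23 → N36: 1+1+2+3+1+1 = 9
Cheapest is N15 → N7 → N23 → N36 at 5.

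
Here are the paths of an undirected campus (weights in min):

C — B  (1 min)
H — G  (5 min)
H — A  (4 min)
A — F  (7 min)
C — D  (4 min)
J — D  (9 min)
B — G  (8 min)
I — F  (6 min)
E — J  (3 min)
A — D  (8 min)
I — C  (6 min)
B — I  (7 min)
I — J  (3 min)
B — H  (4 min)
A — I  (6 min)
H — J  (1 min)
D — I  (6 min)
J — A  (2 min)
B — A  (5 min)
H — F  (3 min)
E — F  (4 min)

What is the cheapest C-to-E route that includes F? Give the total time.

Shortest C→F: C → B → H → F = 8
Best F to E: F → E costing 4
Total via F: 8 + 4 = 12 min.

12 min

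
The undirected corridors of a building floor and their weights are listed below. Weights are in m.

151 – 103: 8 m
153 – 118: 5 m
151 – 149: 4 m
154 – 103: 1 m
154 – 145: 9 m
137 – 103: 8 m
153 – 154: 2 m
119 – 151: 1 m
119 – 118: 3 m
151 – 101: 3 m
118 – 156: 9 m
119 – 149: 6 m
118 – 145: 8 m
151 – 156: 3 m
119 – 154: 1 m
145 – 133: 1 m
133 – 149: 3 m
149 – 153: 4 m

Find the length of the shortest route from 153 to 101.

Compare a few routes:
153 - 154 - 119 - 151 - 101: 2+1+1+3 = 7
153 - 149 - 151 - 101: 4+4+3 = 11
The minimum is 7 m via 153 - 154 - 119 - 151 - 101.

7 m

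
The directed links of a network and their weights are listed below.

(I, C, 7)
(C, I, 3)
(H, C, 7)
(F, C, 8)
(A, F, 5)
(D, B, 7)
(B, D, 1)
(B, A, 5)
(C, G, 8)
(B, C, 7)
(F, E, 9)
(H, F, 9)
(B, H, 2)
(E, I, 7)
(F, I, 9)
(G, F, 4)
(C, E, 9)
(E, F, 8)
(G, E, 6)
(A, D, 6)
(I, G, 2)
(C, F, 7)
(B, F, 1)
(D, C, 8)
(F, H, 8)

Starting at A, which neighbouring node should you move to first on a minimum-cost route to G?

F

Candidate routes:
A - F - C - G: 5+8+8 = 21
A - D - C - I - G: 6+8+3+2 = 19
A - F - I - G: 5+9+2 = 16
A - F - C - I - G: 5+8+3+2 = 18
The minimum is 16 via A - F - I - G.
So from A the first move is to F.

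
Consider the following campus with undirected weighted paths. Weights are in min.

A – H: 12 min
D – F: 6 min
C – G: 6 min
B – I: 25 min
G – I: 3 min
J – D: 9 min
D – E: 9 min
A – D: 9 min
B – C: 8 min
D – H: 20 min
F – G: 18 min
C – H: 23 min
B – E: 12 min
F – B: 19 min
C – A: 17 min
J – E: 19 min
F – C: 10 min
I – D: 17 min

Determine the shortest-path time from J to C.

25 min

Running Dijkstra from J:
J: 0
D: 9  (via J)
F: 15  (via D)
A: 18  (via D)
E: 18  (via D)
C: 25  (via F)
Shortest route: J → D → F → C = 25 min.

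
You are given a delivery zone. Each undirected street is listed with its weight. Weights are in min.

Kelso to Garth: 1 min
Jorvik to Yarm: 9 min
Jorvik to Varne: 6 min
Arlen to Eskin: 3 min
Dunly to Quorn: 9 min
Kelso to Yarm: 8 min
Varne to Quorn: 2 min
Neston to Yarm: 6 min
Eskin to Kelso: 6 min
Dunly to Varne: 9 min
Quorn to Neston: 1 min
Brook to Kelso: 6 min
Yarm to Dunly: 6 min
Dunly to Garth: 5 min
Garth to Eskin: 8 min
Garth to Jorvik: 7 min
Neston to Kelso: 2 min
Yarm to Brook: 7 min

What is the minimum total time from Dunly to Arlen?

Shortest distances from Dunly:
Dunly: 0
Garth: 5  (via Dunly)
Kelso: 6  (via Garth)
Yarm: 6  (via Dunly)
Neston: 8  (via Kelso)
Quorn: 9  (via Dunly)
Varne: 9  (via Dunly)
Jorvik: 12  (via Garth)
Brook: 12  (via Kelso)
Eskin: 12  (via Kelso)
Arlen: 15  (via Eskin)
Shortest route: Dunly → Garth → Kelso → Eskin → Arlen = 15 min.

15 min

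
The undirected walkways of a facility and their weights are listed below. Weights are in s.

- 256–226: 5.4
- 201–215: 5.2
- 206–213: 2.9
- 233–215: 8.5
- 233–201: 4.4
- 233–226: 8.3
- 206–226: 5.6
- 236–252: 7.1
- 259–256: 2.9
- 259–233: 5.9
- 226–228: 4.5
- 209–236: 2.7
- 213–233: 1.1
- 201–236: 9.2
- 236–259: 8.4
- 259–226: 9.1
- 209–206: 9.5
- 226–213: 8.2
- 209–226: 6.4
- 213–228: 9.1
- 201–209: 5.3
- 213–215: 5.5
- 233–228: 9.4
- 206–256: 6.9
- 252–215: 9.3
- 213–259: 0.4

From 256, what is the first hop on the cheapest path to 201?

Candidate routes:
256–259–213–233–201: 2.9+0.4+1.1+4.4 = 8.8
256–259–233–201: 2.9+5.9+4.4 = 13.2
The minimum is 8.8 s via 256–259–213–233–201.
So from 256 the first move is to 259.

259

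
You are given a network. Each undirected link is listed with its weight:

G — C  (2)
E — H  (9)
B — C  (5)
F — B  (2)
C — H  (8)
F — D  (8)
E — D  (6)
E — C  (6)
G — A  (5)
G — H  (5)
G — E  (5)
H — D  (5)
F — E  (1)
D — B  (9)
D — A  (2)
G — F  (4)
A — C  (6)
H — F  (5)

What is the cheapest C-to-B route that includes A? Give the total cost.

Best C to A: C–A costing 6
Best A to B: A–D–B costing 11
Total via A: 6 + 11 = 17.

17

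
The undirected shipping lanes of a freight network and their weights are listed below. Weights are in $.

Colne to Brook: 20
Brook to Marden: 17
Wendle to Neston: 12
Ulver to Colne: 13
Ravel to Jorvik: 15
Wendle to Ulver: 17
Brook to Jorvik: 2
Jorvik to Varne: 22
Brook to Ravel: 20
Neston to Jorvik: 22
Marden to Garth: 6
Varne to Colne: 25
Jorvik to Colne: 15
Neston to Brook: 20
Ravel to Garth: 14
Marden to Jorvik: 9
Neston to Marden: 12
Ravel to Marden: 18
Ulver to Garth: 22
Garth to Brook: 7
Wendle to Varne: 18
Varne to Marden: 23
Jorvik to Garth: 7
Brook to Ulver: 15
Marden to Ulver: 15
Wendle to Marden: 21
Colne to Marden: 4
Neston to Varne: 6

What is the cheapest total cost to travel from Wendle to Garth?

$27

Settle nodes by increasing distance from Wendle:
Wendle: 0
Neston: 12  (via Wendle)
Ulver: 17  (via Wendle)
Varne: 18  (via Wendle)
Marden: 21  (via Wendle)
Colne: 25  (via Marden)
Garth: 27  (via Marden)
Shortest route: Wendle–Marden–Garth = $27.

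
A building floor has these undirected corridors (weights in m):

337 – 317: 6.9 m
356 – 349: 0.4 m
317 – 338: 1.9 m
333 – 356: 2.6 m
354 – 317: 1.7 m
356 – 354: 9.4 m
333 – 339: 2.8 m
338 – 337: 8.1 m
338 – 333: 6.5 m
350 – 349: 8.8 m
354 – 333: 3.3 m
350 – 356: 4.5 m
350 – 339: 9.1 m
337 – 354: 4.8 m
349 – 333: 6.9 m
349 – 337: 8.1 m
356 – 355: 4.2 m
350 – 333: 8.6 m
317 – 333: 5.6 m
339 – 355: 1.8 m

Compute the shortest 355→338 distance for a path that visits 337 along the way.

Shortest 355→337: 355 → 356 → 349 → 337 = 12.7
Shortest 337→338: 337 → 338 = 8.1
Total via 337: 12.7 + 8.1 = 20.8 m.

20.8 m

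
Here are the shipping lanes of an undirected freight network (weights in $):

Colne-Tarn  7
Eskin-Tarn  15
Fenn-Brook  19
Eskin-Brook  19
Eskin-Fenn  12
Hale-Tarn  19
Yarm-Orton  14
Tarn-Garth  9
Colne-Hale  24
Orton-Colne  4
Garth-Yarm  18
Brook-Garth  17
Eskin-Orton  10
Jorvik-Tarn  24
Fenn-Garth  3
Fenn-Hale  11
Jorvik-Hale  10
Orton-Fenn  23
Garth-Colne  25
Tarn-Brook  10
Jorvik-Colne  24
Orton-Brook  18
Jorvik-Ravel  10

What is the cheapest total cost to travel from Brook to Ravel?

Candidate routes:
Brook–Tarn–Jorvik–Ravel: 10+24+10 = 44
Brook–Fenn–Hale–Jorvik–Ravel: 19+11+10+10 = 50
Brook–Garth–Fenn–Hale–Jorvik–Ravel: 17+3+11+10+10 = 51
Brook–Tarn–Hale–Jorvik–Ravel: 10+19+10+10 = 49
The minimum is $44 via Brook–Tarn–Jorvik–Ravel.

$44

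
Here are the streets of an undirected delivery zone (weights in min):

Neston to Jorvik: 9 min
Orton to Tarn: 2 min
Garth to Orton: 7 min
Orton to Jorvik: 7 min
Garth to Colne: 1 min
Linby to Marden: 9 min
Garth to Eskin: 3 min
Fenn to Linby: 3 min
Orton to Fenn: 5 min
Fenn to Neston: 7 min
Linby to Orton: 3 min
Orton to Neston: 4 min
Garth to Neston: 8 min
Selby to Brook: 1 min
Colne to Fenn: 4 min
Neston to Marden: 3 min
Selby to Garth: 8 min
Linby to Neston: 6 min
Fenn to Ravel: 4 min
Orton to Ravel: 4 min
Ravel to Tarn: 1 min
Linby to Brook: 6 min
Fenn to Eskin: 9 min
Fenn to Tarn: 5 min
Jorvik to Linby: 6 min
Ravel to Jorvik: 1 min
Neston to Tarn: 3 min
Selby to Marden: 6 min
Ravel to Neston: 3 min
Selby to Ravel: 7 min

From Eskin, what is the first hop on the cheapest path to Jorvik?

Garth

Enumerating some paths:
Eskin - Garth - Neston - Ravel - Jorvik: 3+8+3+1 = 15
Eskin - Fenn - Ravel - Jorvik: 9+4+1 = 14
Eskin - Garth - Colne - Fenn - Ravel - Jorvik: 3+1+4+4+1 = 13
Eskin - Garth - Orton - Tarn - Ravel - Jorvik: 3+7+2+1+1 = 14
The minimum is 13 min via Eskin - Garth - Colne - Fenn - Ravel - Jorvik.
So from Eskin the first move is to Garth.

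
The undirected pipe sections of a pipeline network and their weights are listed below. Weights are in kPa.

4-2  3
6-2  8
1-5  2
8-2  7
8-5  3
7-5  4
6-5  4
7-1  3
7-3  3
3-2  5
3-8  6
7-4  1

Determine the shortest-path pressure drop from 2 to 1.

7 kPa

Settle nodes by increasing distance from 2:
2: 0
4: 3  (via 2)
7: 4  (via 4)
3: 5  (via 2)
1: 7  (via 7)
Shortest route: 2 → 4 → 7 → 1 = 7 kPa.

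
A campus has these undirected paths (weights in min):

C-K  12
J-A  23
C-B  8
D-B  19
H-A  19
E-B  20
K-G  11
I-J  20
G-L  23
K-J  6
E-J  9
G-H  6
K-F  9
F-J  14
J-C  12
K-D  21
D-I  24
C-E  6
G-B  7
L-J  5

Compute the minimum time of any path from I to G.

Compare a few routes:
I–J–K–G: 20+6+11 = 37
I–J–C–B–G: 20+12+8+7 = 47
I–J–L–G: 20+5+23 = 48
I–J–E–C–B–G: 20+9+6+8+7 = 50
The minimum is 37 min via I–J–K–G.

37 min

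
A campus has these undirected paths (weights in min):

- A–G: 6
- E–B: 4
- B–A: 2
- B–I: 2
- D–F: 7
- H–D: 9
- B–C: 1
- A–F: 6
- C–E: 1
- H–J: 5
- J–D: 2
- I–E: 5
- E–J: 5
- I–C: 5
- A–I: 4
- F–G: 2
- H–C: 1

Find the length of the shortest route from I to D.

11 min

Candidate routes:
I - B - C - E - J - D: 2+1+1+5+2 = 11
I - E - J - D: 5+5+2 = 12
I - B - E - J - D: 2+4+5+2 = 13
I - B - C - H - D: 2+1+1+9 = 13
The minimum is 11 min via I - B - C - E - J - D.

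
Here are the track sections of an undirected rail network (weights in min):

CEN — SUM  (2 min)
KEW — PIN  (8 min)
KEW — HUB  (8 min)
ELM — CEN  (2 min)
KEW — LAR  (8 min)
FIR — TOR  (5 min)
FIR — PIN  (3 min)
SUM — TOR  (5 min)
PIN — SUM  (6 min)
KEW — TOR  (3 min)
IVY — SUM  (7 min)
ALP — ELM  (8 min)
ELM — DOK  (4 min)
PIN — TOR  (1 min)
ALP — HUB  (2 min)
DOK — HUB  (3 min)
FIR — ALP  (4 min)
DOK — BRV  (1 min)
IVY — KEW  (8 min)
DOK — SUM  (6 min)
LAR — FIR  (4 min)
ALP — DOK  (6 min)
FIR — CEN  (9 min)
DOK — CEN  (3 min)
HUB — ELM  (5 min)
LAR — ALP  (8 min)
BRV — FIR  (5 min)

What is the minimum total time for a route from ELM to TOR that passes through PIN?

11 min

Best ELM to PIN: ELM–CEN–SUM–PIN costing 10
Shortest PIN→TOR: PIN–TOR = 1
Total via PIN: 10 + 1 = 11 min.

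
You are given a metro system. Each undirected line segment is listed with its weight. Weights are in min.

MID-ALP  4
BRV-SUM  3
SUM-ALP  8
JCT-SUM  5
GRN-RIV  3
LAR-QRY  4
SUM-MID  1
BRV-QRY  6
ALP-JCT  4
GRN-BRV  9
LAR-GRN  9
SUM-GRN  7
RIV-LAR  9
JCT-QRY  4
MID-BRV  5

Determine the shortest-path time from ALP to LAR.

Enumerating some paths:
ALP → JCT → QRY → LAR: 4+4+4 = 12
ALP → MID → SUM → JCT → QRY → LAR: 4+1+5+4+4 = 18
Cheapest is ALP → JCT → QRY → LAR at 12 min.

12 min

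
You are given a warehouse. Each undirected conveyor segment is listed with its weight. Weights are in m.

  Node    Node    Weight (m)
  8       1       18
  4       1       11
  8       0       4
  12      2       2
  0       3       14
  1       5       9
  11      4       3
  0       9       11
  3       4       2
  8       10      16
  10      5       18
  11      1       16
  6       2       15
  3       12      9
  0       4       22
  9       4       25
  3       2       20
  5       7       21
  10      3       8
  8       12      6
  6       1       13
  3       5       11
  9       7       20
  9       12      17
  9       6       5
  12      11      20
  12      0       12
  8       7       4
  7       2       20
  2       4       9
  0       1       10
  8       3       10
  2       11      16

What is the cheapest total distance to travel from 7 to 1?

18 m

Compare a few routes:
7 - 8 - 1: 4+18 = 22
7 - 5 - 1: 21+9 = 30
7 - 8 - 0 - 1: 4+4+10 = 18
7 - 8 - 3 - 4 - 1: 4+10+2+11 = 27
The minimum is 18 m via 7 - 8 - 0 - 1.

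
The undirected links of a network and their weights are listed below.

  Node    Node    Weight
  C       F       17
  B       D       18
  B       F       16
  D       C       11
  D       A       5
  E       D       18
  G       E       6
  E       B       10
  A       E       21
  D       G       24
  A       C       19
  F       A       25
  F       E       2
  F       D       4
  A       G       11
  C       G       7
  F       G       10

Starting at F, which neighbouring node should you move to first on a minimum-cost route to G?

Enumerating some paths:
F–E–G: 2+6 = 8
F–G: 10 = 10
F–D–A–G: 4+5+11 = 20
The minimum is 8 via F–E–G.
So from F the first move is to E.

E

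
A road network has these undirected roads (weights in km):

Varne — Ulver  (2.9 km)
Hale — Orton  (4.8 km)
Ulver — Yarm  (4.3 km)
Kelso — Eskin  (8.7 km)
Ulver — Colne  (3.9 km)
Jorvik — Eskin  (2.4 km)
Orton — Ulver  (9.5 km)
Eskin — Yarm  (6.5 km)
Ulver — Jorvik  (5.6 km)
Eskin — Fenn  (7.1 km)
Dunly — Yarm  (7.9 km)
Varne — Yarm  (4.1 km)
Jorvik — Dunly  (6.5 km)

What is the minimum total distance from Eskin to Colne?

11.9 km

Candidate routes:
Eskin → Yarm → Varne → Ulver → Colne: 6.5+4.1+2.9+3.9 = 17.4
Eskin → Yarm → Ulver → Colne: 6.5+4.3+3.9 = 14.7
Eskin → Jorvik → Ulver → Colne: 2.4+5.6+3.9 = 11.9
The minimum is 11.9 km via Eskin → Jorvik → Ulver → Colne.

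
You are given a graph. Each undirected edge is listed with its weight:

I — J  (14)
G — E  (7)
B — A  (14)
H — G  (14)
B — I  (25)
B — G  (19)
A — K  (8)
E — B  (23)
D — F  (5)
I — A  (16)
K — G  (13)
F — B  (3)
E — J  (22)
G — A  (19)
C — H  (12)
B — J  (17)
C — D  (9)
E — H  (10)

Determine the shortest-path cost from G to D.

Running Dijkstra from G:
G: 0
E: 7  (via G)
K: 13  (via G)
H: 14  (via G)
A: 19  (via G)
B: 19  (via G)
F: 22  (via B)
C: 26  (via H)
D: 27  (via F)
Shortest route: G → B → F → D = 27.

27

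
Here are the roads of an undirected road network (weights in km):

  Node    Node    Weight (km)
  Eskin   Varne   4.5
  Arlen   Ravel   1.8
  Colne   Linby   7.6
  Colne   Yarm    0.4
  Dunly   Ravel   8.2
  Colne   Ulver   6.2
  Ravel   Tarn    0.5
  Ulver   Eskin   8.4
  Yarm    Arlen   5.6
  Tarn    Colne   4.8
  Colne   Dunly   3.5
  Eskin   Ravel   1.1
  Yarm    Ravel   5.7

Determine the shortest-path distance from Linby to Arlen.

13.6 km

Settle nodes by increasing distance from Linby:
Linby: 0
Colne: 7.6  (via Linby)
Yarm: 8  (via Colne)
Dunly: 11.1  (via Colne)
Tarn: 12.4  (via Colne)
Ravel: 12.9  (via Tarn)
Arlen: 13.6  (via Yarm)
Shortest route: Linby–Colne–Yarm–Arlen = 13.6 km.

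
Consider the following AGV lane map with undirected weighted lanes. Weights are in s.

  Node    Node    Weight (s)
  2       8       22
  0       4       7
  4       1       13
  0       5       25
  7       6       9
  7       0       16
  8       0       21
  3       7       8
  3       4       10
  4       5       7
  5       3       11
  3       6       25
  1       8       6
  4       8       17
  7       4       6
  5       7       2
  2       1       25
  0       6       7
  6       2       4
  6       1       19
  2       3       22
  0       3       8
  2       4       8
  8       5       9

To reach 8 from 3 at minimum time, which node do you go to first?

7

Compare a few routes:
3 → 5 → 8: 11+9 = 20
3 → 4 → 5 → 8: 10+7+9 = 26
3 → 7 → 5 → 8: 8+2+9 = 19
Cheapest is 3 → 7 → 5 → 8 at 19 s.
So from 3 the first move is to 7.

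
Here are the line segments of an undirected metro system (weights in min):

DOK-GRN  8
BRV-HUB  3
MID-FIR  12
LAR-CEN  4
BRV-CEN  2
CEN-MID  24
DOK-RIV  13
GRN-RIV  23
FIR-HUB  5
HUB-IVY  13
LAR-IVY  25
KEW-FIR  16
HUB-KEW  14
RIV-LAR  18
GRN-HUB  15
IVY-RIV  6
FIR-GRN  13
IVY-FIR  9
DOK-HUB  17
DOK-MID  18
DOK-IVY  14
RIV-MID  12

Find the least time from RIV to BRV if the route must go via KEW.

Shortest RIV→KEW: RIV–IVY–FIR–KEW = 31
Best KEW to BRV: KEW–HUB–BRV costing 17
Total via KEW: 31 + 17 = 48 min.

48 min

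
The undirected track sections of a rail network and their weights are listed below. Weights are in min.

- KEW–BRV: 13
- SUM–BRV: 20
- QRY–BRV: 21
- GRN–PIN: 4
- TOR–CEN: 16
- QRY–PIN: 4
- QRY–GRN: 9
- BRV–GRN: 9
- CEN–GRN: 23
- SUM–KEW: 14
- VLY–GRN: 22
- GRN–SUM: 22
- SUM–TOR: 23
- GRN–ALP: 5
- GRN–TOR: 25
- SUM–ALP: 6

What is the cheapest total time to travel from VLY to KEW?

44 min

Running Dijkstra from VLY:
VLY: 0
GRN: 22  (via VLY)
PIN: 26  (via GRN)
ALP: 27  (via GRN)
QRY: 30  (via PIN)
BRV: 31  (via GRN)
SUM: 33  (via ALP)
KEW: 44  (via BRV)
Shortest route: VLY → GRN → BRV → KEW = 44 min.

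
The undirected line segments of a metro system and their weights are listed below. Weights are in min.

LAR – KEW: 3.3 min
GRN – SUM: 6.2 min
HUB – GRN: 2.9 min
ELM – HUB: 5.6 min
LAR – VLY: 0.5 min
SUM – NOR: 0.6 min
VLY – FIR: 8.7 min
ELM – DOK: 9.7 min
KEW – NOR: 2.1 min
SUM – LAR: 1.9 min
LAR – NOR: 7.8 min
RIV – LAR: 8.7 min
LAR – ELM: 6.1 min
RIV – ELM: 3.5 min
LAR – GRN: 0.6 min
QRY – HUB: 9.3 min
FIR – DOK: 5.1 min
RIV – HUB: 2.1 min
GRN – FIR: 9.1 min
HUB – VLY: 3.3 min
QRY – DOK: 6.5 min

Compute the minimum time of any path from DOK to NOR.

Running Dijkstra from DOK:
DOK: 0
FIR: 5.1  (via DOK)
QRY: 6.5  (via DOK)
ELM: 9.7  (via DOK)
RIV: 13.2  (via ELM)
VLY: 13.8  (via FIR)
GRN: 14.2  (via FIR)
LAR: 14.3  (via VLY)
HUB: 15.3  (via ELM)
SUM: 16.2  (via LAR)
NOR: 16.8  (via SUM)
Shortest route: DOK–FIR–VLY–LAR–SUM–NOR = 16.8 min.

16.8 min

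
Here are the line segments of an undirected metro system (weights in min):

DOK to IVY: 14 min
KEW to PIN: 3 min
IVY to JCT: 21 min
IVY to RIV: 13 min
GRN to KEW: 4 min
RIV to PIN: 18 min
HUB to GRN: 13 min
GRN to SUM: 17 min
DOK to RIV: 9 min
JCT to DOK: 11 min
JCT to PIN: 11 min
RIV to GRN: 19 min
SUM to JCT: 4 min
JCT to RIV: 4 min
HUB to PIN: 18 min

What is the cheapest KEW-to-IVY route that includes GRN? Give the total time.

Shortest KEW→GRN: KEW–GRN = 4
Shortest GRN→IVY: GRN–RIV–IVY = 32
Total via GRN: 4 + 32 = 36 min.

36 min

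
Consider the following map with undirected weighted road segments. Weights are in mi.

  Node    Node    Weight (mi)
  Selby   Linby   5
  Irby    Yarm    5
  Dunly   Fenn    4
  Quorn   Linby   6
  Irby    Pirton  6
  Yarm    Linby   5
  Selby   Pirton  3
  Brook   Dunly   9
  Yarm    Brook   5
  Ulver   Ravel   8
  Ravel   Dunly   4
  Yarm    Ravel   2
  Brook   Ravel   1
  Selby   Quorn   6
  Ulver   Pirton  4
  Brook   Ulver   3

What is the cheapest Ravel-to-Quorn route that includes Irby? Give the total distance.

Shortest Ravel→Irby: Ravel–Yarm–Irby = 7
Best Irby to Quorn: Irby–Pirton–Selby–Quorn costing 15
Total via Irby: 7 + 15 = 22 mi.

22 mi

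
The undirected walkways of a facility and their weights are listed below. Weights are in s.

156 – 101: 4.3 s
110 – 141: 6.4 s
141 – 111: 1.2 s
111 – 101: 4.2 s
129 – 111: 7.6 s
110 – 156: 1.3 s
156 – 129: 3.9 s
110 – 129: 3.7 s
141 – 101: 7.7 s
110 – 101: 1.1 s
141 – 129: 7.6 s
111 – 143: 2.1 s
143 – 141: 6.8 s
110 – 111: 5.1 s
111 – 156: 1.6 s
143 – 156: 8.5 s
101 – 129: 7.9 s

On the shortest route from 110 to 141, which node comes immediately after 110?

156

Compare a few routes:
110–141: 6.4 = 6.4
110–156–111–141: 1.3+1.6+1.2 = 4.1
110–111–141: 5.1+1.2 = 6.3
Cheapest is 110–156–111–141 at 4.1 s.
So from 110 the first move is to 156.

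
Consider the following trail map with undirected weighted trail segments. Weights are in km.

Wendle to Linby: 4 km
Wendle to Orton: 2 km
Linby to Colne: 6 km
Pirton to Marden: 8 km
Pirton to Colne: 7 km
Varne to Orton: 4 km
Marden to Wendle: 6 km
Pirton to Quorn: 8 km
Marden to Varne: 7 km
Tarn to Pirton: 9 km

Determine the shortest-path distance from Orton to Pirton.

Compare a few routes:
Orton–Wendle–Linby–Colne–Pirton: 2+4+6+7 = 19
Orton–Wendle–Marden–Pirton: 2+6+8 = 16
Orton–Varne–Marden–Pirton: 4+7+8 = 19
Cheapest is Orton–Wendle–Marden–Pirton at 16 km.

16 km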